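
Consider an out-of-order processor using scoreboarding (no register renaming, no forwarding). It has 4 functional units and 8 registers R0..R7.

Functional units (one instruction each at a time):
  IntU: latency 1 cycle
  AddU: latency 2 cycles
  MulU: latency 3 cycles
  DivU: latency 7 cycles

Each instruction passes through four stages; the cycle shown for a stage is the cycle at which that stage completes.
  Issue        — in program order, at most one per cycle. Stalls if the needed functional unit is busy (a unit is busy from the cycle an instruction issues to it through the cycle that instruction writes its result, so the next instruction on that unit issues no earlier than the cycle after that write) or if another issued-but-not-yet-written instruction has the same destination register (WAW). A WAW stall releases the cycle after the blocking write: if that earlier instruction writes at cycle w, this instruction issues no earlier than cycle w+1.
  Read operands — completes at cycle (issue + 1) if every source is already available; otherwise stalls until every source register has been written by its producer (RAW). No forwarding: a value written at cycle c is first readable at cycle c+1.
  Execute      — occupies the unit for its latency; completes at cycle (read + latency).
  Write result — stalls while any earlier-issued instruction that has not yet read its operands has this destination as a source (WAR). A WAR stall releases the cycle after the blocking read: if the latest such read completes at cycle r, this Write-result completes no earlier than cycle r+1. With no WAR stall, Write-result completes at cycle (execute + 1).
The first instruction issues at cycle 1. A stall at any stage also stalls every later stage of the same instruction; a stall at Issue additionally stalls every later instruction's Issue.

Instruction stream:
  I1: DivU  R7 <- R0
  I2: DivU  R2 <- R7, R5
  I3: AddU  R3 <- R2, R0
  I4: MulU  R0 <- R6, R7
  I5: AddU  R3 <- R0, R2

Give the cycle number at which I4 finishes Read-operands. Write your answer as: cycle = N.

cycle = 14

  I1 | 1 | 2 | 9 | 10
  I2 | 11 | 12 | 19 | 20   struct: DivU busy until I1 writes@10
  I3 | 12 | 21 | 23 | 24   RAW R2: wait I2 write@20
  I4 | 13 | 14 | 17 | 22   WAR R0: wait I3 read@21
  I5 | 25 | 26 | 28 | 29   struct: AddU busy until I3 writes@24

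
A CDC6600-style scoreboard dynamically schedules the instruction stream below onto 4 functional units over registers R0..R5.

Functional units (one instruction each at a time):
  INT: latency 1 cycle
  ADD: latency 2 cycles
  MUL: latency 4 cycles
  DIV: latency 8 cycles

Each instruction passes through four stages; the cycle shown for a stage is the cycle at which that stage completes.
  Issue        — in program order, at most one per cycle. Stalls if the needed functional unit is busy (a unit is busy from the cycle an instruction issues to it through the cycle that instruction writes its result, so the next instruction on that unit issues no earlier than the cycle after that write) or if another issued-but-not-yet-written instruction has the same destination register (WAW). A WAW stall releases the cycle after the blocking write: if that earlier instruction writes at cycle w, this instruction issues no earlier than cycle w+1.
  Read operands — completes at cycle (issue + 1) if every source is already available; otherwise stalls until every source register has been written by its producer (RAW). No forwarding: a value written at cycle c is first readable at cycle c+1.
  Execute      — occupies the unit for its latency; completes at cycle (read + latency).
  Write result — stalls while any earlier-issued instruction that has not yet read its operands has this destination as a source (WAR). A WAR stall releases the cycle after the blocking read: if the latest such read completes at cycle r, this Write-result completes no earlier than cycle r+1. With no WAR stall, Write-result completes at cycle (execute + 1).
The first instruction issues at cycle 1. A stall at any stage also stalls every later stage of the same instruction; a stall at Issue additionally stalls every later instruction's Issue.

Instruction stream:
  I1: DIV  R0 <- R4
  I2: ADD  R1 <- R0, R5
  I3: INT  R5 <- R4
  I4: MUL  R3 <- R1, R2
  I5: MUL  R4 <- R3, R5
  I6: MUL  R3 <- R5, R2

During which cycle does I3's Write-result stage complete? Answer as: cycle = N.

  I1 | 1 | 2 | 10 | 11
  I2 | 2 | 12 | 14 | 15   RAW R0: wait I1 write@11
  I3 | 3 | 4 | 5 | 13   WAR R5: wait I2 read@12
  I4 | 4 | 16 | 20 | 21   RAW R1: wait I2 write@15
  I5 | 22 | 23 | 27 | 28   struct: MUL busy until I4 writes@21
  I6 | 29 | 30 | 34 | 35   struct: MUL busy until I5 writes@28

cycle = 13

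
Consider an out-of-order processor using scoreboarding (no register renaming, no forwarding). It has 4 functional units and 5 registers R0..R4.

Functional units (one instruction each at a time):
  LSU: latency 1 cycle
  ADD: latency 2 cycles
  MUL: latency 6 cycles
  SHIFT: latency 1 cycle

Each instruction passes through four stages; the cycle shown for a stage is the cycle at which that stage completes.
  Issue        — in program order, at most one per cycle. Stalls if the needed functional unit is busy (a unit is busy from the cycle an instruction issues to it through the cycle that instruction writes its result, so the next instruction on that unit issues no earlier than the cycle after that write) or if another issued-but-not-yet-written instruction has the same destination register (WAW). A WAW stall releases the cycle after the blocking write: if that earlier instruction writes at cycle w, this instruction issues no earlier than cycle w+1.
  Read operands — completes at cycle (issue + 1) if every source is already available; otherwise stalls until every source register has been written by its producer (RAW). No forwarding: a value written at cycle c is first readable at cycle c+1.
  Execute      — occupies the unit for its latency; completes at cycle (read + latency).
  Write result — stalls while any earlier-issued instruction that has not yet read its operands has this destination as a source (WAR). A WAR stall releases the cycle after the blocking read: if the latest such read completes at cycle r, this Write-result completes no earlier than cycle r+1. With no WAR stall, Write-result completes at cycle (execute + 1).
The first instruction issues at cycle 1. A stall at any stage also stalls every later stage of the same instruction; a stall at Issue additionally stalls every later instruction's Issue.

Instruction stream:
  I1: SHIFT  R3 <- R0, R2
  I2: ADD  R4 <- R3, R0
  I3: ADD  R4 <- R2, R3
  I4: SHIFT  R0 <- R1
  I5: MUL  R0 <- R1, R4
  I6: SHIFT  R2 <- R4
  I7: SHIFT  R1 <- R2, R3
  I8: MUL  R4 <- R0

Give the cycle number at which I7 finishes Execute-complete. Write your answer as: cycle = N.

cycle = 21

c1: issue I1 (SHIFT)
c2: I1 read-ops, issue I2 (ADD)
c3: I1 finished on SHIFT
c4: I1→R3
c5: I2 read-ops
c7: I2 finished on ADD
c8: I2→R4
c9: issue I3 (ADD)
c10: I3 read-ops, issue I4 (SHIFT)
c11: I4 read-ops
c12: I3 finished on ADD, I4 finished on SHIFT
c13: I3→R4, I4→R0
c14: issue I5 (MUL)
c15: I5 read-ops, issue I6 (SHIFT)
c16: I6 read-ops
c17: I6 finished on SHIFT
c18: I6→R2
c19: issue I7 (SHIFT)
c20: I7 read-ops
c21: I5 finished on MUL, I7 finished on SHIFT
c22: I5→R0, I7→R1
c23: issue I8 (MUL)
c24: I8 read-ops
c30: I8 finished on MUL
c31: I8→R4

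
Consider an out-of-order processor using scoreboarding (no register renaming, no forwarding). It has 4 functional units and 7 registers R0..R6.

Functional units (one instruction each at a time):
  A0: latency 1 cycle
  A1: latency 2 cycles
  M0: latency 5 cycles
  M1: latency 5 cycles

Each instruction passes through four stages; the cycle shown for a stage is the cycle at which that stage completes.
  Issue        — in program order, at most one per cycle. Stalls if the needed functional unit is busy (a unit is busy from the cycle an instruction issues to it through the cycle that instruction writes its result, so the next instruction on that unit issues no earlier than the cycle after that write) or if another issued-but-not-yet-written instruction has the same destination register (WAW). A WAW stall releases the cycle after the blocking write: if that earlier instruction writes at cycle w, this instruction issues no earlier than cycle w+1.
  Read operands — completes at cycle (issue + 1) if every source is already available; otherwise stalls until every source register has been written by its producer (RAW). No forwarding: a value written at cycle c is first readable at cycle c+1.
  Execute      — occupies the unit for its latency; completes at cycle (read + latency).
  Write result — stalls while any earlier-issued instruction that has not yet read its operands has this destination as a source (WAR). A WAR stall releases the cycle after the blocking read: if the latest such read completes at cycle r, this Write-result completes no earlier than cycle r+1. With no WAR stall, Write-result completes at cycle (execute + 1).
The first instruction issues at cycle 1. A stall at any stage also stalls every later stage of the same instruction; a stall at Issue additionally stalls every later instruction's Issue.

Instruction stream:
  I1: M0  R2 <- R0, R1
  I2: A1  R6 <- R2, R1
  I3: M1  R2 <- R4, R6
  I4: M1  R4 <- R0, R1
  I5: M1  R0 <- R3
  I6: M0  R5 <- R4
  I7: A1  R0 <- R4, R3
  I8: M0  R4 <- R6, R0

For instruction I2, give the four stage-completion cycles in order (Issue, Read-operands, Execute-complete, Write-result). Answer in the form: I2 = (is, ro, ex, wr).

I1  is:1  ro:2  ex:7  wr:8
I2  is:2  ro:9  ex:11  wr:12  — RAW R2: wait I1 write@8
I3  is:9  ro:13  ex:18  wr:19  — WAW R2: wait I1 write@8, RAW R6: wait I2 write@12
I4  is:20  ro:21  ex:26  wr:27  — struct: M1 busy until I3 writes@19
I5  is:28  ro:29  ex:34  wr:35  — struct: M1 busy until I4 writes@27
I6  is:29  ro:30  ex:35  wr:36
I7  is:36  ro:37  ex:39  wr:40  — WAW R0: wait I5 write@35
I8  is:37  ro:41  ex:46  wr:47  — RAW R0: wait I7 write@40

I2 = (2, 9, 11, 12)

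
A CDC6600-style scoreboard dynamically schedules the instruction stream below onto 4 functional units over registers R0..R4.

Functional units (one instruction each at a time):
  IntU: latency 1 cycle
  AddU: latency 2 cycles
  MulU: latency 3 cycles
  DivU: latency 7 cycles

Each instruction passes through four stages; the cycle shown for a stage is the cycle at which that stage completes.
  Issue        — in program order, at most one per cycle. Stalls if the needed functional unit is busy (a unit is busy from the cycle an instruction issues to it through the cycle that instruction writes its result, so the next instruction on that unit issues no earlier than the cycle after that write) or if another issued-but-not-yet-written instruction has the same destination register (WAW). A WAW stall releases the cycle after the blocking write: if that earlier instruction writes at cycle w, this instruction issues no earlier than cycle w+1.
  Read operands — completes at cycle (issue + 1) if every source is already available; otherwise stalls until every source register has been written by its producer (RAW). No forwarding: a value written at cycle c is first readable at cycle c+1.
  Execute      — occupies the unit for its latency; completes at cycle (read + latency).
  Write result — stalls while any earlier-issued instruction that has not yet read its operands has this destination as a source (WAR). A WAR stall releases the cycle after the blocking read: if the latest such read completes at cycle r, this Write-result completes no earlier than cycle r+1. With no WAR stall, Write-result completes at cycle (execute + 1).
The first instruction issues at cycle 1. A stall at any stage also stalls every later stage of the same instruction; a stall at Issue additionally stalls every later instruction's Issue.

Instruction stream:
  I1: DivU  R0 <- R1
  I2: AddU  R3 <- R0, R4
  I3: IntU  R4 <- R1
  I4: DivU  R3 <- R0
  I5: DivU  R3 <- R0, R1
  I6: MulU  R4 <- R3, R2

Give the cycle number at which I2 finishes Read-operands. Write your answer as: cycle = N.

1) issue 1, read 2, done 9, write 10
2) issue 2, read 11, done 13, write 14  <RAW R0: wait I1 write@10>
3) issue 3, read 4, done 5, write 12  <WAR R4: wait I2 read@11>
4) issue 15, read 16, done 23, write 24  <WAW R3: wait I2 write@14>
5) issue 25, read 26, done 33, write 34  <struct: DivU busy until I4 writes@24>
6) issue 26, read 35, done 38, write 39  <RAW R3: wait I5 write@34>

cycle = 11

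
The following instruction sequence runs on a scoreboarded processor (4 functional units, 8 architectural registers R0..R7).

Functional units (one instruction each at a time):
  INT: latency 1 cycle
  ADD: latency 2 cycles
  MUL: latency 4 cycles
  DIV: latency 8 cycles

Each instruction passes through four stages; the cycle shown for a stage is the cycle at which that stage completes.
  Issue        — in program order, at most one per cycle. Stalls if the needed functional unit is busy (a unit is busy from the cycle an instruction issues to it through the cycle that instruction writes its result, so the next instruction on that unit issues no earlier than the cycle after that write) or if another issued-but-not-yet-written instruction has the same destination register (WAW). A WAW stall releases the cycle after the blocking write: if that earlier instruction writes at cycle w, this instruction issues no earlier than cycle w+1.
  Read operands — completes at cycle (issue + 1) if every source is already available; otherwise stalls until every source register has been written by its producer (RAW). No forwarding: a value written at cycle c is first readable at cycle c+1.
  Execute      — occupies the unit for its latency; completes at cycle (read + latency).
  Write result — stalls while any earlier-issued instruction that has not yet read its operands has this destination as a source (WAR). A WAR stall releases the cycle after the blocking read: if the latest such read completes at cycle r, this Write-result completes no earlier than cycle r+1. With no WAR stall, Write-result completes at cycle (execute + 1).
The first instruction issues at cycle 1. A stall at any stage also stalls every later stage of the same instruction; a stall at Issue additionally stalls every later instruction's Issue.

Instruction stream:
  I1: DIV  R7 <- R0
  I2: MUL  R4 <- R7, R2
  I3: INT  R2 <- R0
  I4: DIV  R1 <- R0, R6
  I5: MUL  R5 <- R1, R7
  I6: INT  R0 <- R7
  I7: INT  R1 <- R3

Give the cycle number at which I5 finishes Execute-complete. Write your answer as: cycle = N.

cycle = 27

[1] issue I1 (DIV)
[2] I1 read-ops · issue I2 (MUL)
[3] issue I3 (INT)
[4] I3 read-ops
[5] I3 finished on INT
[10] I1 finished on DIV
[11] I1→R7
[12] I2 read-ops · issue I4 (DIV)
[13] I3→R2 · I4 read-ops
[16] I2 finished on MUL
[17] I2→R4
[18] issue I5 (MUL)
[19] issue I6 (INT)
[20] I6 read-ops
[21] I4 finished on DIV · I6 finished on INT
[22] I4→R1 · I6→R0
[23] I5 read-ops · issue I7 (INT)
[24] I7 read-ops
[25] I7 finished on INT
[26] I7→R1
[27] I5 finished on MUL
[28] I5→R5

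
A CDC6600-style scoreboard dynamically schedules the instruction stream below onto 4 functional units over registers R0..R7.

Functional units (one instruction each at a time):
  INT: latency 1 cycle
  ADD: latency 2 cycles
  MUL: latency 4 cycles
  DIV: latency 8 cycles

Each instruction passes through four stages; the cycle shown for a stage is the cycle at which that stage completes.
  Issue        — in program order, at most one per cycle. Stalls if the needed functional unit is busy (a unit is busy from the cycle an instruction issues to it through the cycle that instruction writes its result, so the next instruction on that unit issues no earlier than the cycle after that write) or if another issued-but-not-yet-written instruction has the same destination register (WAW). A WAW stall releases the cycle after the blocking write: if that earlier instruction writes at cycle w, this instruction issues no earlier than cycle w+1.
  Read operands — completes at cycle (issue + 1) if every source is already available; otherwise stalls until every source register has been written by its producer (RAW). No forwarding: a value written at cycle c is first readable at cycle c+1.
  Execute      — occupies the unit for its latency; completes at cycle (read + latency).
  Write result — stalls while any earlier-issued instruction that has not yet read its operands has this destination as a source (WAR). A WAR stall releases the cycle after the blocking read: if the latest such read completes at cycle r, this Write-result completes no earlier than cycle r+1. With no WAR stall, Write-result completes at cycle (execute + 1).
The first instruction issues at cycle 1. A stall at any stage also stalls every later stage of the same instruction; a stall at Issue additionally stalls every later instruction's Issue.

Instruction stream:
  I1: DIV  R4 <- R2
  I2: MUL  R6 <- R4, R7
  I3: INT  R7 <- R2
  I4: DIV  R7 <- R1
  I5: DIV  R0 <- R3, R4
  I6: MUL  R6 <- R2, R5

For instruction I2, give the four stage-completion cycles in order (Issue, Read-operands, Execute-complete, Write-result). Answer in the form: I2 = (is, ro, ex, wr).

I1  is:1  ro:2  ex:10  wr:11
I2  is:2  ro:12  ex:16  wr:17  — RAW R4: wait I1 write@11
I3  is:3  ro:4  ex:5  wr:13  — WAR R7: wait I2 read@12
I4  is:14  ro:15  ex:23  wr:24  — WAW R7: wait I3 write@13
I5  is:25  ro:26  ex:34  wr:35  — struct: DIV busy until I4 writes@24
I6  is:26  ro:27  ex:31  wr:32

I2 = (2, 12, 16, 17)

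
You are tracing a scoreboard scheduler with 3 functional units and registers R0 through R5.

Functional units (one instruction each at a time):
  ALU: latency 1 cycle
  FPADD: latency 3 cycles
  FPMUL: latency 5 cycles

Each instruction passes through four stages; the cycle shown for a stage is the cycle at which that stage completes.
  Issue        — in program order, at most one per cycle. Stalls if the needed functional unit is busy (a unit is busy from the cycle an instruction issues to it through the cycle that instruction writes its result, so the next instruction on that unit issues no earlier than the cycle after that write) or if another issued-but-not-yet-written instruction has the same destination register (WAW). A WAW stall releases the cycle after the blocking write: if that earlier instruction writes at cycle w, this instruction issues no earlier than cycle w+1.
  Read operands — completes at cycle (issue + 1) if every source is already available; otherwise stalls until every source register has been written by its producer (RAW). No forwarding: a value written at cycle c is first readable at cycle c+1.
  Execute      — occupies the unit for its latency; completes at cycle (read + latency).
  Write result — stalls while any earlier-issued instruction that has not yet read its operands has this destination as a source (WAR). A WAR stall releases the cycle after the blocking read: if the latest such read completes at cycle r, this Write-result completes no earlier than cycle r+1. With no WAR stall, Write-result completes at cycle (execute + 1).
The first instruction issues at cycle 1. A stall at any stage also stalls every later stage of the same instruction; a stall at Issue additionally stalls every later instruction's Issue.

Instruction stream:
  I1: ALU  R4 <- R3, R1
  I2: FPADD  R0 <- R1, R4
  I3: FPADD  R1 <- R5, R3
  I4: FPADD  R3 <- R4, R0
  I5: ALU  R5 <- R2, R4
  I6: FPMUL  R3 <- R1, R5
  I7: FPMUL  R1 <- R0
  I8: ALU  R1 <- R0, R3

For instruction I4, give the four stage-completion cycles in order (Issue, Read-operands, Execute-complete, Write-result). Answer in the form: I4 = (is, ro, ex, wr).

I1 -> (1, 2, 3, 4)
I2 -> (2, 5, 8, 9)  // RAW R4: wait I1 write@4
I3 -> (10, 11, 14, 15)  // struct: FPADD busy until I2 writes@9
I4 -> (16, 17, 20, 21)  // struct: FPADD busy until I3 writes@15
I5 -> (17, 18, 19, 20)
I6 -> (22, 23, 28, 29)  // WAW R3: wait I4 write@21
I7 -> (30, 31, 36, 37)  // struct: FPMUL busy until I6 writes@29
I8 -> (38, 39, 40, 41)  // WAW R1: wait I7 write@37

I4 = (16, 17, 20, 21)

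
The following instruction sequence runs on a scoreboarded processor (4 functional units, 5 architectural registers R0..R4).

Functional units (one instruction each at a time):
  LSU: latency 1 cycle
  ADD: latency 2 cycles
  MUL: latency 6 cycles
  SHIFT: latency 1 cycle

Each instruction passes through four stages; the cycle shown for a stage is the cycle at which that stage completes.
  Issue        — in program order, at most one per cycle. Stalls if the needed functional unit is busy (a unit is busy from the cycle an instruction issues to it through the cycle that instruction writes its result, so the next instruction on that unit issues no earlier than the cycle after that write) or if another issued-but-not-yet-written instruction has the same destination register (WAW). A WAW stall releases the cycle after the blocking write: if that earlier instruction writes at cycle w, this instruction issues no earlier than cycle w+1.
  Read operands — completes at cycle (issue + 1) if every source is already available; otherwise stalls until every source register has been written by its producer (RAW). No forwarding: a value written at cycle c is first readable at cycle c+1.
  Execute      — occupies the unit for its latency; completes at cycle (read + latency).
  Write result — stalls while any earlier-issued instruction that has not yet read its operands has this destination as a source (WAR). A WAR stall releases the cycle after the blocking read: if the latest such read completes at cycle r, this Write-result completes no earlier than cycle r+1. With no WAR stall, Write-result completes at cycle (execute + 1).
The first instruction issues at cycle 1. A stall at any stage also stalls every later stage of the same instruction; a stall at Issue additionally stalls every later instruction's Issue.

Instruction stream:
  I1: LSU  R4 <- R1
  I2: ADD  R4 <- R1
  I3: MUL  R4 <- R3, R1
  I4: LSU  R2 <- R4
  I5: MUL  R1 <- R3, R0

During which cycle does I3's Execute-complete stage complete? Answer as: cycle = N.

I1: IS=1 RO=2 EX=3 WR=4
I2: IS=5 RO=6 EX=8 WR=9  [WAW R4: wait I1 write@4]
I3: IS=10 RO=11 EX=17 WR=18  [WAW R4: wait I2 write@9]
I4: IS=11 RO=19 EX=20 WR=21  [RAW R4: wait I3 write@18]
I5: IS=19 RO=20 EX=26 WR=27  [struct: MUL busy until I3 writes@18]

cycle = 17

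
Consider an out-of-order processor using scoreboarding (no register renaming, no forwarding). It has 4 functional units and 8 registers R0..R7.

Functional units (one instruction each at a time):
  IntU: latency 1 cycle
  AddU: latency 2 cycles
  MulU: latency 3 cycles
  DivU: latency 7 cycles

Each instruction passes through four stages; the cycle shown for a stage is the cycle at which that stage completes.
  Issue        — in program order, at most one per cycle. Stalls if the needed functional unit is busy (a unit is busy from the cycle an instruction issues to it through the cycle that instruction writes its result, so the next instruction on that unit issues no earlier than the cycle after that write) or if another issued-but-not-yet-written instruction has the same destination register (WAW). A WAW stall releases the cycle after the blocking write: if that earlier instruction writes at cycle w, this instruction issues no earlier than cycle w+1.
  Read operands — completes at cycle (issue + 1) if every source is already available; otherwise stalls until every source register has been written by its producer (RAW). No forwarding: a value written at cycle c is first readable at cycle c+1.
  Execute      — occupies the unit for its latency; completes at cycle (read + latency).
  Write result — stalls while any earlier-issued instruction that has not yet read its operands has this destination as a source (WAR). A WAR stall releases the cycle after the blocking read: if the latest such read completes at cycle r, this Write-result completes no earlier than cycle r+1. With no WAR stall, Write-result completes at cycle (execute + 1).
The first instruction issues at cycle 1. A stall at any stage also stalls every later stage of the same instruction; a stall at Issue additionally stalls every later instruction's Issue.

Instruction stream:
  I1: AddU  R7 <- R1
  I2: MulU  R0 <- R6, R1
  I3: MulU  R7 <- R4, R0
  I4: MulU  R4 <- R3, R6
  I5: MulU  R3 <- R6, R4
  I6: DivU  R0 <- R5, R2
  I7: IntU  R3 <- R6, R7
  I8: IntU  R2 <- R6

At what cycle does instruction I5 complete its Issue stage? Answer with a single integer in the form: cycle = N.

t=1  I1 dispatched to AddU
t=2  I1 operands ready; I2 dispatched to MulU
t=3  I2 operands ready
t=4  I1 complete
t=5  R7←I1
t=6  I2 complete
t=7  R0←I2
t=8  I3 dispatched to MulU
t=9  I3 operands ready
t=12  I3 complete
t=13  R7←I3
t=14  I4 dispatched to MulU
t=15  I4 operands ready
t=18  I4 complete
t=19  R4←I4
t=20  I5 dispatched to MulU
t=21  I5 operands ready; I6 dispatched to DivU
t=22  I6 operands ready
t=24  I5 complete
t=25  R3←I5
t=26  I7 dispatched to IntU
t=27  I7 operands ready
t=28  I7 complete
t=29  I6 complete; R3←I7
t=30  R0←I6; I8 dispatched to IntU
t=31  I8 operands ready
t=32  I8 complete
t=33  R2←I8

cycle = 20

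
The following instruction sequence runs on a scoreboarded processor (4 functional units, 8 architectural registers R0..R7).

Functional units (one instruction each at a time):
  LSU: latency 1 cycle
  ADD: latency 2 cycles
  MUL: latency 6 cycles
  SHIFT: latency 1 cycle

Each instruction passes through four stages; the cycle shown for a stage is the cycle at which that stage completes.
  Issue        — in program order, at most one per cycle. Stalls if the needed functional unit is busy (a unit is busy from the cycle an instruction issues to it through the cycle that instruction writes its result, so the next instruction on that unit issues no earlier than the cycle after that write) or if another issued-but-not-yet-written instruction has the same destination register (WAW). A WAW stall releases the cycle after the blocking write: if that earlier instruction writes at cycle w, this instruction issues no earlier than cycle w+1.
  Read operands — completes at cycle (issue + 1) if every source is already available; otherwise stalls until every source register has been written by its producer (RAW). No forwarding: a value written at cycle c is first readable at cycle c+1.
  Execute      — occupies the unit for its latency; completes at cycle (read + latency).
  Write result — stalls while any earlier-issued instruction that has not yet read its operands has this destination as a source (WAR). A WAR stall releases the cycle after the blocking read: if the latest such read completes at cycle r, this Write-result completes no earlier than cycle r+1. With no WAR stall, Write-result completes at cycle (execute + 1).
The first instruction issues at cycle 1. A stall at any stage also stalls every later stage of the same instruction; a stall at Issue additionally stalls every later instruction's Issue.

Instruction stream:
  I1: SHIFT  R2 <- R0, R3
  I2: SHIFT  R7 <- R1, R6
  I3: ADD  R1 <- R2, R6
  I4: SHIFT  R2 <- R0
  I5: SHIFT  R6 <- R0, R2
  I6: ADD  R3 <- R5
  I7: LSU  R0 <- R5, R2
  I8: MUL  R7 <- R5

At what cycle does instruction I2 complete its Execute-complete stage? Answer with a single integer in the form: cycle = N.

cycle = 7

[I1] 1/2/3/4
[I2] 5/6/7/8  (struct: SHIFT busy until I1 writes@4)
[I3] 6/7/9/10
[I4] 9/10/11/12  (struct: SHIFT busy until I2 writes@8)
[I5] 13/14/15/16  (struct: SHIFT busy until I4 writes@12)
[I6] 14/15/17/18
[I7] 15/16/17/18
[I8] 16/17/23/24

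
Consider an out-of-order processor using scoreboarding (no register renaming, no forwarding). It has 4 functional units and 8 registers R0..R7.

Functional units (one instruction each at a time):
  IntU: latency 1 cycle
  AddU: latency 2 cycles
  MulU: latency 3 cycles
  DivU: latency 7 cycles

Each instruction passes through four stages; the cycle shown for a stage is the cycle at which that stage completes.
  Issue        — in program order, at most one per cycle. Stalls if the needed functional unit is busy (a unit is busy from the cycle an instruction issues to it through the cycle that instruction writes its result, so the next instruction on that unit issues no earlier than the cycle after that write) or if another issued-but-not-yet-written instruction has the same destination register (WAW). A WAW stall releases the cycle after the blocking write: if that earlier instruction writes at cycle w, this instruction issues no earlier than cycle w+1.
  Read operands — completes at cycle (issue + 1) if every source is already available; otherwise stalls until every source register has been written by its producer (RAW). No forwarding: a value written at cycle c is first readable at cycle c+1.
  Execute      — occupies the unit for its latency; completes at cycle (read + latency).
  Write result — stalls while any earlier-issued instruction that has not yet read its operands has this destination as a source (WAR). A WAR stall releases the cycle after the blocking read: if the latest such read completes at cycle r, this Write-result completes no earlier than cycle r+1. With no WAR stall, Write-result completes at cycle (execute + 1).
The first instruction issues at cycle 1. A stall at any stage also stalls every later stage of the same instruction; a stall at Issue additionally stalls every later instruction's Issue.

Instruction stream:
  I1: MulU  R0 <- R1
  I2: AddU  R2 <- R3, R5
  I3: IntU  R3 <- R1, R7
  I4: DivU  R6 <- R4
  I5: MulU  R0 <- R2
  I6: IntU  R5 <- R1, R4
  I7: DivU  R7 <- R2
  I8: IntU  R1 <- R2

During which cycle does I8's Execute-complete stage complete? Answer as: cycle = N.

cycle = 17

1) issue 1, read 2, done 5, write 6
2) issue 2, read 3, done 5, write 6
3) issue 3, read 4, done 5, write 6
4) issue 4, read 5, done 12, write 13
5) issue 7, read 8, done 11, write 12  <struct: MulU busy until I1 writes@6>
6) issue 8, read 9, done 10, write 11
7) issue 14, read 15, done 22, write 23  <struct: DivU busy until I4 writes@13>
8) issue 15, read 16, done 17, write 18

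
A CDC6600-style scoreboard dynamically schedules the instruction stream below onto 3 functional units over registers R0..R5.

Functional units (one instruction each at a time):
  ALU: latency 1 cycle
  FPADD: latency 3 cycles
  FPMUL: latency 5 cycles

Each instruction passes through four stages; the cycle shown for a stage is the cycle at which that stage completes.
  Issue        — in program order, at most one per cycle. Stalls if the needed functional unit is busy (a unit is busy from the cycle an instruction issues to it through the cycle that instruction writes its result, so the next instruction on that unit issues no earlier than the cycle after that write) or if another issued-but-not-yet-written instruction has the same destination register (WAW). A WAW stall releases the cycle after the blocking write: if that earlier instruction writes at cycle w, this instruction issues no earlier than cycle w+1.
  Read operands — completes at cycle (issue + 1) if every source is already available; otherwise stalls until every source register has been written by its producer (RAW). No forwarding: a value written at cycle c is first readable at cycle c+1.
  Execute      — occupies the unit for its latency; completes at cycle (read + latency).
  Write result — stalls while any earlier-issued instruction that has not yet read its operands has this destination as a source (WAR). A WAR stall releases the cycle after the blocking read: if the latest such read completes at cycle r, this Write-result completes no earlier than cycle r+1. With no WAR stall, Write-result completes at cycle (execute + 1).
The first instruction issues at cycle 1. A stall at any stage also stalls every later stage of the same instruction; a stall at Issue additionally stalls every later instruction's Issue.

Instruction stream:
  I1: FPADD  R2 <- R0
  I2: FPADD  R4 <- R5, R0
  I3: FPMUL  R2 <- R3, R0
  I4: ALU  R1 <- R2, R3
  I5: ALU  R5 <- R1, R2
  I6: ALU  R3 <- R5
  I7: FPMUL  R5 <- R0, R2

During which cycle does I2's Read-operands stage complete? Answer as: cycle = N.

1) issue 1, read 2, done 5, write 6
2) issue 7, read 8, done 11, write 12  <struct: FPADD busy until I1 writes@6>
3) issue 8, read 9, done 14, write 15
4) issue 9, read 16, done 17, write 18  <RAW R2: wait I3 write@15>
5) issue 19, read 20, done 21, write 22  <struct: ALU busy until I4 writes@18>
6) issue 23, read 24, done 25, write 26  <struct: ALU busy until I5 writes@22>
7) issue 24, read 25, done 30, write 31

cycle = 8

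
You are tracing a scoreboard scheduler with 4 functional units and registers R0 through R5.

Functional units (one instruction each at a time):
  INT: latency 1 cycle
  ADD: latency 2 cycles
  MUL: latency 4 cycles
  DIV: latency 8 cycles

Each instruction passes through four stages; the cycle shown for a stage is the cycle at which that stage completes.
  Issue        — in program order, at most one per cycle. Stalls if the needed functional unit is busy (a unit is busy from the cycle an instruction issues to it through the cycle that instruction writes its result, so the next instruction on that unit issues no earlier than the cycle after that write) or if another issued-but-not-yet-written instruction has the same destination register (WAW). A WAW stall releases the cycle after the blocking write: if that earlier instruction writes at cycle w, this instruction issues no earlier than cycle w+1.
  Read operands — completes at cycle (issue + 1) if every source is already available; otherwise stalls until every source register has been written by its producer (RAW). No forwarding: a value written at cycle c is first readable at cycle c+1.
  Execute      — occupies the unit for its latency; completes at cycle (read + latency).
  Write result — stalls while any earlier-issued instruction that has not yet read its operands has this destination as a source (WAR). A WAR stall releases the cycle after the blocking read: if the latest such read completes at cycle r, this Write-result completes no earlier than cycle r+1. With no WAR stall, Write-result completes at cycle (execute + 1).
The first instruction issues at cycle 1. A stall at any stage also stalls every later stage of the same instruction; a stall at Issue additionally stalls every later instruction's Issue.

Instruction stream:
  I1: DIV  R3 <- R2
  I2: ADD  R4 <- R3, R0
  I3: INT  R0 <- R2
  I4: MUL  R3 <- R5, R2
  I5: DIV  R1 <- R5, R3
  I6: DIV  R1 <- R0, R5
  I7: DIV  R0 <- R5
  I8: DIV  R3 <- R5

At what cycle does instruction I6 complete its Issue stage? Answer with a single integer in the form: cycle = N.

cycle = 29

  I1 | 1 | 2 | 10 | 11
  I2 | 2 | 12 | 14 | 15   RAW R3: wait I1 write@11
  I3 | 3 | 4 | 5 | 13   WAR R0: wait I2 read@12
  I4 | 12 | 13 | 17 | 18   WAW R3: wait I1 write@11
  I5 | 13 | 19 | 27 | 28   RAW R3: wait I4 write@18
  I6 | 29 | 30 | 38 | 39   struct: DIV busy until I5 writes@28
  I7 | 40 | 41 | 49 | 50   struct: DIV busy until I6 writes@39
  I8 | 51 | 52 | 60 | 61   struct: DIV busy until I7 writes@50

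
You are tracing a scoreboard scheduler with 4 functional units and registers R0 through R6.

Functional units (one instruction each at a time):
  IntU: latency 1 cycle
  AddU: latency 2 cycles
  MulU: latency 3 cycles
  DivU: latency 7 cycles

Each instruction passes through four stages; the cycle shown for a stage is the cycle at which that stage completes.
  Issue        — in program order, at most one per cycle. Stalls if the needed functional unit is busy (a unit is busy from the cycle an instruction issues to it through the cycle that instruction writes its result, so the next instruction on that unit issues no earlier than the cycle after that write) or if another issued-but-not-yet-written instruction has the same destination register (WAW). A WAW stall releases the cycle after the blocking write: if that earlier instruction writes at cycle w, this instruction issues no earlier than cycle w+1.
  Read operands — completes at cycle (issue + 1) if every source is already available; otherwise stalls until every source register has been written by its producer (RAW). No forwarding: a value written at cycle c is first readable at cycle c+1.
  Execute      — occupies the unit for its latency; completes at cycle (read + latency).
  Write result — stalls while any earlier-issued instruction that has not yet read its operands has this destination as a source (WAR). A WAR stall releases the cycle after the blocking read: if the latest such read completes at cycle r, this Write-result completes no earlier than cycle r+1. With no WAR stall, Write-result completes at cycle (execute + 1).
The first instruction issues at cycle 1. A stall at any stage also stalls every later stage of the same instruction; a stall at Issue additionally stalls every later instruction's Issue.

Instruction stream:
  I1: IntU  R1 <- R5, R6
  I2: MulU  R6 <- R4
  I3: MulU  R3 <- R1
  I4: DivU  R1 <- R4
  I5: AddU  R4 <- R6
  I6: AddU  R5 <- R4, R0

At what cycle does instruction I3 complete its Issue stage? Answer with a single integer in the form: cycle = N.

1) issue 1, read 2, done 3, write 4
2) issue 2, read 3, done 6, write 7
3) issue 8, read 9, done 12, write 13  <struct: MulU busy until I2 writes@7>
4) issue 9, read 10, done 17, write 18
5) issue 10, read 11, done 13, write 14
6) issue 15, read 16, done 18, write 19  <struct: AddU busy until I5 writes@14>

cycle = 8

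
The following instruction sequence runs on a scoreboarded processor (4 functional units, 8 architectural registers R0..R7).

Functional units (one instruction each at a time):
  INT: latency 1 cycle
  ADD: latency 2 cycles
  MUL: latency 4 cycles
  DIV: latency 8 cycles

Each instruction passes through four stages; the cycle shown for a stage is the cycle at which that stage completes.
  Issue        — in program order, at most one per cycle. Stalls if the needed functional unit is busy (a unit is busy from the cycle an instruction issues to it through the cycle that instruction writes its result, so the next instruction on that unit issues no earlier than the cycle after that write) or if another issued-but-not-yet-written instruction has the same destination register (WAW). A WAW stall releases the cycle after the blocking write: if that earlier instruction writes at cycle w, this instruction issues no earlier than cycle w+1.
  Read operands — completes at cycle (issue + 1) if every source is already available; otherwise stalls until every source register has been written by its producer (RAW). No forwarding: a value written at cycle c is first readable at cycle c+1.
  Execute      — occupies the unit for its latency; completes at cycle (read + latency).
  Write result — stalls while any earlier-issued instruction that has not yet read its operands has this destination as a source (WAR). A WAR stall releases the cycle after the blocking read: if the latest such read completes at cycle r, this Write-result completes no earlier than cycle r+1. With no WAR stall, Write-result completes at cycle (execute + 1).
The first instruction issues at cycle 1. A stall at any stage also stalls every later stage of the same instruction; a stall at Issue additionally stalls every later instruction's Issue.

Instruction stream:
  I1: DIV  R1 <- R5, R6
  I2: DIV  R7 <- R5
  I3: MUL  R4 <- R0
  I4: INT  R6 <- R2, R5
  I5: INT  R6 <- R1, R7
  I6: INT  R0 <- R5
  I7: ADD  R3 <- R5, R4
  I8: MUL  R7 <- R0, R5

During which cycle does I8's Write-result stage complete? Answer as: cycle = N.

cycle = 35

  I1 | 1 | 2 | 10 | 11
  I2 | 12 | 13 | 21 | 22   struct: DIV busy until I1 writes@11
  I3 | 13 | 14 | 18 | 19
  I4 | 14 | 15 | 16 | 17
  I5 | 18 | 23 | 24 | 25   struct: INT busy until I4 writes@17 · RAW R7: wait I2 write@22
  I6 | 26 | 27 | 28 | 29   struct: INT busy until I5 writes@25
  I7 | 27 | 28 | 30 | 31
  I8 | 28 | 30 | 34 | 35   RAW R0: wait I6 write@29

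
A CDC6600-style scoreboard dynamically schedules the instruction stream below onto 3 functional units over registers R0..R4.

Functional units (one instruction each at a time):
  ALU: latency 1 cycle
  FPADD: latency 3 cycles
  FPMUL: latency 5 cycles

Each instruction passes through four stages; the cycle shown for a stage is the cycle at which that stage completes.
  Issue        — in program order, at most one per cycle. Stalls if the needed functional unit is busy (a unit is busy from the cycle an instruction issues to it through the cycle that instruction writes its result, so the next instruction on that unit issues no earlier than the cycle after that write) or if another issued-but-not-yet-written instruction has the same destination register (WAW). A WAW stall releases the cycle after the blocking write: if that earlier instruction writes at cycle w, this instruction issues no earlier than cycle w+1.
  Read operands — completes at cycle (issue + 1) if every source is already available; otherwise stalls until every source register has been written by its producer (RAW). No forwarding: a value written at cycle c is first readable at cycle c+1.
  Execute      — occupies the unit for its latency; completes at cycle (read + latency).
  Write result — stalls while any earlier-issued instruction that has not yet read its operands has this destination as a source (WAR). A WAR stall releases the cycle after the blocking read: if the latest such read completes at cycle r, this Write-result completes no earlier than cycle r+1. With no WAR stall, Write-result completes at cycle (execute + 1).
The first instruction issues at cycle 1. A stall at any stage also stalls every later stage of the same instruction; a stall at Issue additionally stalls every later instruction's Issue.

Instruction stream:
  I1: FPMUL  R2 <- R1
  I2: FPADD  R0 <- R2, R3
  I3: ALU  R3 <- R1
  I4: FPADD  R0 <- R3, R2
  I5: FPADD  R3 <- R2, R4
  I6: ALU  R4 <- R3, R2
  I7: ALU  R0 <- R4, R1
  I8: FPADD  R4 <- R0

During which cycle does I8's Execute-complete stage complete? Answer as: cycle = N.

I1: IS=1 RO=2 EX=7 WR=8
I2: IS=2 RO=9 EX=12 WR=13  [RAW R2: wait I1 write@8]
I3: IS=3 RO=4 EX=5 WR=10  [WAR R3: wait I2 read@9]
I4: IS=14 RO=15 EX=18 WR=19  [struct: FPADD busy until I2 writes@13]
I5: IS=20 RO=21 EX=24 WR=25  [struct: FPADD busy until I4 writes@19]
I6: IS=21 RO=26 EX=27 WR=28  [RAW R3: wait I5 write@25]
I7: IS=29 RO=30 EX=31 WR=32  [struct: ALU busy until I6 writes@28]
I8: IS=30 RO=33 EX=36 WR=37  [RAW R0: wait I7 write@32]

cycle = 36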